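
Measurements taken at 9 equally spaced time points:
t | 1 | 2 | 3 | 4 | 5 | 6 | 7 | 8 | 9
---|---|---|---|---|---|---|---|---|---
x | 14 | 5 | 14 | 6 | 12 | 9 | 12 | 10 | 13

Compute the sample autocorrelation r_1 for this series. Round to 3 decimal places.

Mean x̄ = (14 + 5 + 14 + 6 + 12 + 9 + 12 + 10 + 13)/9 = 10.5556
Numerator Σ_{t=1}^{8}(x_t−x̄)(x_{t+1}−x̄) = -67.1975
Denominator Σ(x_t−x̄)² = 88.2222
r_1 = -67.1975 / 88.2222 = -0.762

-0.762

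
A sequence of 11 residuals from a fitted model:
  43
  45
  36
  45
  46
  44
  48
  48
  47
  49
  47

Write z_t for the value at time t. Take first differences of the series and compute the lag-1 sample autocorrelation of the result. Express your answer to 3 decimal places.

First differences Δz: 2, -9, 9, 1, -2, 4, 0, -1, 2, -2
Mean of differences = 0.4000
Numerator Σ(Δz_t−Δz̄)(Δz_{t+1}−Δz̄) = -107.7600
Denominator Σ(Δz_t−Δz̄)² = 194.4000
r_1(Δz) = -107.7600 / 194.4000 = -0.554

-0.554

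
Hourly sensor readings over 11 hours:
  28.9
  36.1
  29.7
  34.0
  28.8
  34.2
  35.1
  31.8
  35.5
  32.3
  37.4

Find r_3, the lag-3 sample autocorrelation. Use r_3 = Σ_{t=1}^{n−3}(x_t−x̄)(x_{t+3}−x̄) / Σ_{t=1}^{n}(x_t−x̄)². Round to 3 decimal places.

Mean x̄ = (28.9 + 36.1 + 29.7 + 34.0 + 28.8 + 34.2 + 35.1 + 31.8 + 35.5 + 32.3 + 37.4)/11 = 33.0727
Numerator Σ_{t=1}^{8}(x_t−x̄)(x_{t+3}−x̄) = -17.6259
Denominator Σ(x_t−x̄)² = 89.2818
r_3 = -17.6259 / 89.2818 = -0.197

-0.197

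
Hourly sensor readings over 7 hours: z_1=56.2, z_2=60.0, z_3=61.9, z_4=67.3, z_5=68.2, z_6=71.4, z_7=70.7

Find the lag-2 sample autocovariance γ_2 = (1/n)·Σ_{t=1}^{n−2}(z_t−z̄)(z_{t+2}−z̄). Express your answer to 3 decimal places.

Mean z̄ = (56.2 + 60.0 + 61.9 + 67.3 + 68.2 + 71.4 + 70.7)/7 = 65.1000
Σ_{t=1}^{5}(z_t−z̄)(z_{t+2}−z̄) = 38.5600
γ_2 = 38.5600 / 7 = 5.509

5.509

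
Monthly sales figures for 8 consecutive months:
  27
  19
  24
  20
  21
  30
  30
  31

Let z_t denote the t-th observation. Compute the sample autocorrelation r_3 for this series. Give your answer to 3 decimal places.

-0.226

Mean z̄ = (27 + 19 + 24 + 20 + 21 + 30 + 30 + 31)/8 = 25.2500
Deviations from mean: 1.7500, -6.2500, -1.2500, -5.2500, -4.2500, 4.7500, 4.7500, 5.7500
Σ(z_t−z̄)(z_{t+3}−z̄) = (-9.1875) + (26.5625) + (-5.9375) + (-24.9375) + (-24.4375) = -37.9375
Denominator Σ(z_t−z̄)² = 167.5000
r_3 = -37.9375 / 167.5000 = -0.226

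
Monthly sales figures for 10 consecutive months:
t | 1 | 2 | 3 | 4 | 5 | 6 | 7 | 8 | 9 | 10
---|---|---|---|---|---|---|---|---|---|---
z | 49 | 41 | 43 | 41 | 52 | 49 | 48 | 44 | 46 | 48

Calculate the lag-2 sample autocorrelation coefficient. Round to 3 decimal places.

-0.121

Mean z̄ = (49 + 41 + 43 + 41 + 52 + 49 + 48 + 44 + 46 + 48)/10 = 46.1000
Numerator Σ_{t=1}^{8}(z_t−z̄)(z_{t+2}−z̄) = -15.1200
Denominator Σ(z_t−z̄)² = 124.9000
r_2 = -15.1200 / 124.9000 = -0.121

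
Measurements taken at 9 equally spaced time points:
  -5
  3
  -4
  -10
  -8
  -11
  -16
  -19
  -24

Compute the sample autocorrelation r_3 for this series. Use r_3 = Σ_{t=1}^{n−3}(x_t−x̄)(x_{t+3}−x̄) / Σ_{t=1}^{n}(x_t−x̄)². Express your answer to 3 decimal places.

0.029

Mean x̄ = (-5 + 3 − 4 − 10 − 8 − 11 − 16 − 19 − 24)/9 = -10.4444
Σ(x_t−x̄)(x_{t+3}−x̄) = (2.4198) + (32.8642) + (-3.5802) + (-2.4691) + (-20.9136) + (7.5309) = 15.8519
Denominator Σ(x_t−x̄)² = 546.2222
r_3 = 15.8519 / 546.2222 = 0.029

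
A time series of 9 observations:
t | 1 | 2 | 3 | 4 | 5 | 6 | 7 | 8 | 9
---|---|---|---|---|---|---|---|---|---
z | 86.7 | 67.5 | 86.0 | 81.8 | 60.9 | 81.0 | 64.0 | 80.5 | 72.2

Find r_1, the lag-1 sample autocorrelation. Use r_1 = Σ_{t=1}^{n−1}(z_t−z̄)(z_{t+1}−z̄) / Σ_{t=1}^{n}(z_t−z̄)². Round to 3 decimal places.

-0.554

Mean z̄ = (86.7 + 67.5 + 86.0 + 81.8 + 60.9 + 81.0 + 64.0 + 80.5 + 72.2)/9 = 75.6222
Numerator Σ_{t=1}^{8}(z_t−z̄)(z_{t+1}−z̄) = -416.1638
Denominator Σ(z_t−z̄)² = 750.7956
r_1 = -416.1638 / 750.7956 = -0.554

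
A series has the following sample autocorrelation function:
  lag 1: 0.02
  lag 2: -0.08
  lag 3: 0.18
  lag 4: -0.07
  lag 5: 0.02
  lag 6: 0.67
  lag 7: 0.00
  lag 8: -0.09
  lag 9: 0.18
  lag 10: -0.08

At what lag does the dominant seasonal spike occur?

The largest autocorrelation is r_6 = 0.67; the remaining lags stay at or below 0.18.
The dominant spike at lag 6 indicates a seasonal period of 6.

6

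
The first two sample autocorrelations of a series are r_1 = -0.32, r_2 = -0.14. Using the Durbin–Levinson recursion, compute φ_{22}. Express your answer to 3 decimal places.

-0.270

φ_{22} = (r_2 − r_1²) / (1 − r_1²)
r_1² = (-0.32)² = 0.1024
Numerator = -0.14 − 0.1024 = -0.2424; denominator = 1 − 0.1024 = 0.8976
φ_{22} = -0.2424 / 0.8976 = -0.270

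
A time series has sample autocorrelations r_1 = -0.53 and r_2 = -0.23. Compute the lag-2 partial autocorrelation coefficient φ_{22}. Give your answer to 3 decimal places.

-0.710

φ_{22} = (r_2 − r_1²) / (1 − r_1²)
r_1² = (-0.53)² = 0.2809
Numerator = -0.23 − 0.2809 = -0.5109; denominator = 1 − 0.2809 = 0.7191
φ_{22} = -0.5109 / 0.7191 = -0.710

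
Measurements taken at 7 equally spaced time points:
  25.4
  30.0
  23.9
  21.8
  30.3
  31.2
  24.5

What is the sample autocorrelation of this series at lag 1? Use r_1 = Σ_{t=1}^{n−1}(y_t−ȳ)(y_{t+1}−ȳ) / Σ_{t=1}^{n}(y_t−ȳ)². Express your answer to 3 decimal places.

-0.136

Mean ȳ = (25.4 + 30.0 + 23.9 + 21.8 + 30.3 + 31.2 + 24.5)/7 = 26.7286
Numerator Σ_{t=1}^{6}(y_t−ȳ)(y_{t+1}−ȳ) = -11.2565
Denominator Σ(y_t−ȳ)² = 82.4743
r_1 = -11.2565 / 82.4743 = -0.136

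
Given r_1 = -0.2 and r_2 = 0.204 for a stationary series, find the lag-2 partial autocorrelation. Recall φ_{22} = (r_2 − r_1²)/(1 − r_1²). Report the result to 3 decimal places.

0.171

φ_{22} = (r_2 − r_1²) / (1 − r_1²)
r_1² = (-0.2)² = 0.04
Numerator = 0.204 − 0.0400 = 0.1640; denominator = 1 − 0.0400 = 0.9600
φ_{22} = 0.1640 / 0.9600 = 0.171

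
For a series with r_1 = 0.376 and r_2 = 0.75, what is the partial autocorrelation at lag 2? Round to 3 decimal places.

φ_{22} = (r_2 − r_1²) / (1 − r_1²)
r_1² = (0.376)² = 0.141376
Numerator = 0.75 − 0.1414 = 0.6086; denominator = 1 − 0.1414 = 0.8586
φ_{22} = 0.6086 / 0.8586 = 0.709

0.709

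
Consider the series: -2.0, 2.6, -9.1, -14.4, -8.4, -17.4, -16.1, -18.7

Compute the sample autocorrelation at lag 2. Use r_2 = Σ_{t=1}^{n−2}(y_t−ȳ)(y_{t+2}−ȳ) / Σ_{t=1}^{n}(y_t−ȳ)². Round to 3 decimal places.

0.087

Mean ȳ = (-2.0 + 2.6 − 9.1 − 14.4 − 8.4 − 17.4 − 16.1 − 18.7)/8 = -10.4375
Deviations from mean: 8.4375, 13.0375, 1.3375, -3.9625, 2.0375, -6.9625, -5.6625, -8.2625
Σ(y_t−ȳ)(y_{t+2}−ȳ) = (11.2852) + (-51.6611) + (2.7252) + (27.5889) + (-11.5373) + (57.5277) = 35.9284
Denominator Σ(y_t−ȳ)² = 411.6188
r_2 = 35.9284 / 411.6188 = 0.087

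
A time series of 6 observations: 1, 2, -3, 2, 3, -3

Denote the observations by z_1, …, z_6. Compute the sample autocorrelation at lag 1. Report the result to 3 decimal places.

Mean z̄ = (1 + 2 − 3 + 2 + 3 − 3)/6 = 0.3333
Deviations from mean: 0.6667, 1.6667, -3.3333, 1.6667, 2.6667, -3.3333
Σ(z_t−z̄)(z_{t+1}−z̄) = (1.1111) + (-5.5556) + (-5.5556) + (4.4444) + (-8.8889) = -14.4444
Denominator Σ(z_t−z̄)² = 35.3333
r_1 = -14.4444 / 35.3333 = -0.409

-0.409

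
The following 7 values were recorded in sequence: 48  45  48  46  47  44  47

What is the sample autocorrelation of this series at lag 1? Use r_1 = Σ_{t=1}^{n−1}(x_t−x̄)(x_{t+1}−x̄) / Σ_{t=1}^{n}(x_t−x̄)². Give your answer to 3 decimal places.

Mean x̄ = (48 + 45 + 48 + 46 + 47 + 44 + 47)/7 = 46.4286
Deviations from mean: 1.5714, -1.4286, 1.5714, -0.4286, 0.5714, -2.4286, 0.5714
Σ(x_t−x̄)(x_{t+1}−x̄) = (-2.2449) + (-2.2449) + (-0.6735) + (-0.2449) + (-1.3878) + (-1.3878) = -8.1837
Denominator Σ(x_t−x̄)² = 13.7143
r_1 = -8.1837 / 13.7143 = -0.597

-0.597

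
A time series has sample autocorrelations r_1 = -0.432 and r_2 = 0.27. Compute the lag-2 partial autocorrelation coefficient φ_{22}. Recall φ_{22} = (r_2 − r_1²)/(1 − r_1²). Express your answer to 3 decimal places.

φ_{22} = (r_2 − r_1²) / (1 − r_1²)
r_1² = (-0.432)² = 0.186624
Numerator = 0.27 − 0.1866 = 0.0834; denominator = 1 − 0.1866 = 0.8134
φ_{22} = 0.0834 / 0.8134 = 0.103

0.103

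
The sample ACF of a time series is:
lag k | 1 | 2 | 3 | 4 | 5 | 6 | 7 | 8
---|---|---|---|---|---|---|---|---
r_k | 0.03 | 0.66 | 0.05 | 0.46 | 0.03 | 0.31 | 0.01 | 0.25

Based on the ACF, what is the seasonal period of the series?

The largest autocorrelation is r_2 = 0.66, with weaker echoes at lags 4 (0.46), 6 (0.31) and 8 (0.25); the remaining lags stay at or below 0.05.
The dominant spike at lag 2 indicates a seasonal period of 2.

2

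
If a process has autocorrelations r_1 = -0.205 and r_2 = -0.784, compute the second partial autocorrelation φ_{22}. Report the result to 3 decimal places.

-0.862

φ_{22} = (r_2 − r_1²) / (1 − r_1²)
r_1² = (-0.205)² = 0.042025
Numerator = -0.784 − 0.0420 = -0.8260; denominator = 1 − 0.0420 = 0.9580
φ_{22} = -0.8260 / 0.9580 = -0.862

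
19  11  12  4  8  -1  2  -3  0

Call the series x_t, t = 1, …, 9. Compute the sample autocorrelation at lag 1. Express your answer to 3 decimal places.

Mean x̄ = (19 + 11 + 12 + 4 + 8 − 1 + 2 − 3 + 0)/9 = 5.7778
Numerator Σ_{t=1}^{8}(x_t−x̄)(x_{t+1}−x̄) = 180.9506
Denominator Σ(x_t−x̄)² = 419.5556
r_1 = 180.9506 / 419.5556 = 0.431

0.431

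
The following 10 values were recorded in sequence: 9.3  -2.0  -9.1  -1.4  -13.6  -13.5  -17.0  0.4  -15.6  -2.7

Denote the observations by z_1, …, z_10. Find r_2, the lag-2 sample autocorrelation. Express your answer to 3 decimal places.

Mean z̄ = (9.3 − 2.0 − 9.1 − 1.4 − 13.6 − 13.5 − 17.0 + 0.4 − 15.6 − 2.7)/10 = -6.5200
Numerator Σ_{t=1}^{8}(z_t−z̄)(z_{t+2}−z̄) = 112.3452
Denominator Σ(z_t−z̄)² = 657.1760
r_2 = 112.3452 / 657.1760 = 0.171

0.171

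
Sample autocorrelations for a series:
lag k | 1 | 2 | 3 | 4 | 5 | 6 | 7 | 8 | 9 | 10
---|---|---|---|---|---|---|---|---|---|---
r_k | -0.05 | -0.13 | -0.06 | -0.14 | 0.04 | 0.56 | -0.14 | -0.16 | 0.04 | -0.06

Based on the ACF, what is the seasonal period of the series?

6

The largest autocorrelation is r_6 = 0.56; the remaining lags stay at or below 0.04.
The dominant spike at lag 6 indicates a seasonal period of 6.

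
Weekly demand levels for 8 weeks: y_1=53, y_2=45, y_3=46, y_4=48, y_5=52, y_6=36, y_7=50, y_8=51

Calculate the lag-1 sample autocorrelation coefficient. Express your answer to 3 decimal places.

-0.378

Mean ȳ = (53 + 45 + 46 + 48 + 52 + 36 + 50 + 51)/8 = 47.6250
Deviations from mean: 5.3750, -2.6250, -1.6250, 0.3750, 4.3750, -11.6250, 2.3750, 3.3750
Numerator Σ_{t=1}^{7}(y_t−ȳ)(y_{t+1}−ȳ) = -79.2656
Denominator Σ(y_t−ȳ)² = 209.8750
r_1 = -79.2656 / 209.8750 = -0.378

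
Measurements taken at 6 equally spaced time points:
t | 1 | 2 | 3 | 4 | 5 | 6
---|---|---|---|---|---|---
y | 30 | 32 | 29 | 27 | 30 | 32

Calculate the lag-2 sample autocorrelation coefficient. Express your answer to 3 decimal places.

Mean ȳ = (30 + 32 + 29 + 27 + 30 + 32)/6 = 30.0000
Deviations from mean: 0.0000, 2.0000, -1.0000, -3.0000, 0.0000, 2.0000
Numerator Σ_{t=1}^{4}(y_t−ȳ)(y_{t+2}−ȳ) = -12.0000
Denominator Σ(y_t−ȳ)² = 18.0000
r_2 = -12.0000 / 18.0000 = -0.667

-0.667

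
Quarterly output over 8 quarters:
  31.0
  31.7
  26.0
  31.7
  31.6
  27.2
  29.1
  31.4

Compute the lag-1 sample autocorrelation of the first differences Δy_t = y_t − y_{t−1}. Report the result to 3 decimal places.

First differences Δy: 0.7, -5.7, 5.7, -0.1, -4.4, 1.9, 2.3
Mean of differences = 0.0571
Numerator Σ(Δy_t−Δȳ)(Δy_{t+1}−Δȳ) = -40.4547
Denominator Σ(Δy_t−Δȳ)² = 93.7171
r_1(Δy) = -40.4547 / 93.7171 = -0.432

-0.432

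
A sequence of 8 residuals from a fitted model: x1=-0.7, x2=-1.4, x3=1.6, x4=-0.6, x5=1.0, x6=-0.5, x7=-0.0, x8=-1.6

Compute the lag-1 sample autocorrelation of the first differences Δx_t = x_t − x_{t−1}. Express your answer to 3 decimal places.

First differences Δx: -0.7, 3.0, -2.2, 1.6, -1.5, 0.5, -1.6
Mean of differences = -0.1286
Numerator Σ(Δx_t−Δx̄)(Δx_{t+1}−Δx̄) = -16.0065
Denominator Σ(Δx_t−Δx̄)² = 21.8343
r_1(Δx) = -16.0065 / 21.8343 = -0.733

-0.733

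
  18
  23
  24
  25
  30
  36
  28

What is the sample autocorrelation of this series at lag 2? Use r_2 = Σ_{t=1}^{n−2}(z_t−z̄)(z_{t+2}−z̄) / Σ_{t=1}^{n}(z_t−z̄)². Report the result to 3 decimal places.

Mean z̄ = (18 + 23 + 24 + 25 + 30 + 36 + 28)/7 = 26.2857
Deviations from mean: -8.2857, -3.2857, -2.2857, -1.2857, 3.7143, 9.7143, 1.7143
Σ(z_t−z̄)(z_{t+2}−z̄) = (18.9388) + (4.2245) + (-8.4898) + (-12.4898) + (6.3673) = 8.5510
Denominator Σ(z_t−z̄)² = 197.4286
r_2 = 8.5510 / 197.4286 = 0.043

0.043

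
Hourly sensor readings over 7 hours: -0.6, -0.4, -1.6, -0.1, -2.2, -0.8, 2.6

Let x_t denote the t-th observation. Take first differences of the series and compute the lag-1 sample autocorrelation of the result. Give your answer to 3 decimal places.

-0.172

First differences Δx: 0.2, -1.2, 1.5, -2.1, 1.4, 3.4
Mean of differences = 0.5333
Numerator Σ(Δx_t−Δx̄)(Δx_{t+1}−Δx̄) = -3.4411
Denominator Σ(Δx_t−Δx̄)² = 19.9533
r_1(Δx) = -3.4411 / 19.9533 = -0.172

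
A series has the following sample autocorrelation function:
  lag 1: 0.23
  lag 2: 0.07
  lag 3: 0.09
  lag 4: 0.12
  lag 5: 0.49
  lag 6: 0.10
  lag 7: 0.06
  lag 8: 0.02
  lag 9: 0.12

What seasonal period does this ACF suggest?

5

The largest autocorrelation is r_5 = 0.49; the remaining lags stay at or below 0.23. The elevated value at lag 1 (0.23), dropping to 0.07 at lag 2, reflects decaying short-term dependence rather than seasonality.
The dominant spike at lag 5 indicates a seasonal period of 5.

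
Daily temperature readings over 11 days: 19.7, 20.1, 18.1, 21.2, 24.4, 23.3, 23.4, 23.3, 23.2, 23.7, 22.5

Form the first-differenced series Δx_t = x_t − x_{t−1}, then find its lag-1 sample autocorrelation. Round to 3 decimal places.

First differences Δx: 0.4, -2.0, 3.1, 3.2, -1.1, 0.1, -0.1, -0.1, 0.5, -1.2
Mean of differences = 0.2800
Numerator Σ(Δx_t−Δx̄)(Δx_{t+1}−Δx̄) = -2.4464
Denominator Σ(Δx_t−Δx̄)² = 26.1560
r_1(Δx) = -2.4464 / 26.1560 = -0.094

-0.094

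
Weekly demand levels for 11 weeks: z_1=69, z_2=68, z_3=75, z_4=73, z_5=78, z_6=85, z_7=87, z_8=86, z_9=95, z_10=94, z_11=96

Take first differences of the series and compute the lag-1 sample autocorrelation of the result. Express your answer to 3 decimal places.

-0.558

First differences Δz: -1, 7, -2, 5, 7, 2, -1, 9, -1, 2
Mean of differences = 2.7000
Numerator Σ(Δz_t−Δz̄)(Δz_{t+1}−Δz̄) = -81.4900
Denominator Σ(Δz_t−Δz̄)² = 146.1000
r_1(Δz) = -81.4900 / 146.1000 = -0.558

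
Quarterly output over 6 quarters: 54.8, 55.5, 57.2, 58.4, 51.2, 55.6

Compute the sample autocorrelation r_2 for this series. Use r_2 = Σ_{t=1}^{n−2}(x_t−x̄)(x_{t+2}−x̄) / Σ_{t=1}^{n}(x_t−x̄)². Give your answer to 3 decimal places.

Mean x̄ = (54.8 + 55.5 + 57.2 + 58.4 + 51.2 + 55.6)/6 = 55.4500
Deviations from mean: -0.6500, 0.0500, 1.7500, 2.9500, -4.2500, 0.1500
Numerator Σ_{t=1}^{4}(x_t−x̄)(x_{t+2}−x̄) = -7.9850
Denominator Σ(x_t−x̄)² = 30.2750
r_2 = -7.9850 / 30.2750 = -0.264

-0.264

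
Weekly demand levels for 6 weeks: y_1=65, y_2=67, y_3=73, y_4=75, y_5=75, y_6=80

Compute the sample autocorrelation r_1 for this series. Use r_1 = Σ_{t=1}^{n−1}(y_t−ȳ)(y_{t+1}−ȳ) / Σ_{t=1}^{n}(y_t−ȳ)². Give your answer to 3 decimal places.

Mean ȳ = (65 + 67 + 73 + 75 + 75 + 80)/6 = 72.5000
Deviations from mean: -7.5000, -5.5000, 0.5000, 2.5000, 2.5000, 7.5000
Σ(y_t−ȳ)(y_{t+1}−ȳ) = (41.2500) + (-2.7500) + (1.2500) + (6.2500) + (18.7500) = 64.7500
Denominator Σ(y_t−ȳ)² = 155.5000
r_1 = 64.7500 / 155.5000 = 0.416

0.416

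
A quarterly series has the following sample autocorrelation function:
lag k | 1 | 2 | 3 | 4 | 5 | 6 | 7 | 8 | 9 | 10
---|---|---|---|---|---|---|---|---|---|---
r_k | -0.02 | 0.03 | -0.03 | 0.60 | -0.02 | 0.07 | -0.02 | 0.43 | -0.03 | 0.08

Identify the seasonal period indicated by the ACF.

4

The largest autocorrelation is r_4 = 0.60, with a weaker echo at lag 8 (0.43); the remaining lags stay at or below 0.08.
The dominant spike at lag 4 indicates a seasonal period of 4.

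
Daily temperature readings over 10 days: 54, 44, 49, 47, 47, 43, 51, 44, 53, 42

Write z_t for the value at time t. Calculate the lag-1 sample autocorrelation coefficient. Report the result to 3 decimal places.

Mean z̄ = (54 + 44 + 49 + 47 + 47 + 43 + 51 + 44 + 53 + 42)/10 = 47.4000
Numerator Σ_{t=1}^{9}(z_t−z̄)(z_{t+1}−z̄) = -103.9600
Denominator Σ(z_t−z̄)² = 162.4000
r_1 = -103.9600 / 162.4000 = -0.640

-0.640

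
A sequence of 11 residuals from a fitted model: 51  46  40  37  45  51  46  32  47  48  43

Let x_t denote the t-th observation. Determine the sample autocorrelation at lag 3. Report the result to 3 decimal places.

Mean x̄ = (51 + 46 + 40 + 37 + 45 + 51 + 46 + 32 + 47 + 48 + 43)/11 = 44.1818
Numerator Σ_{t=1}^{8}(x_t−x̄)(x_{t+3}−x̄) = -58.4628
Denominator Σ(x_t−x̄)² = 341.6364
r_3 = -58.4628 / 341.6364 = -0.171

-0.171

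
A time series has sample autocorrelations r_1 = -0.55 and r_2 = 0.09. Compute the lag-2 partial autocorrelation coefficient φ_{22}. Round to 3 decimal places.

φ_{22} = (r_2 − r_1²) / (1 − r_1²)
r_1² = (-0.55)² = 0.3025
Numerator = 0.09 − 0.3025 = -0.2125; denominator = 1 − 0.3025 = 0.6975
φ_{22} = -0.2125 / 0.6975 = -0.305

-0.305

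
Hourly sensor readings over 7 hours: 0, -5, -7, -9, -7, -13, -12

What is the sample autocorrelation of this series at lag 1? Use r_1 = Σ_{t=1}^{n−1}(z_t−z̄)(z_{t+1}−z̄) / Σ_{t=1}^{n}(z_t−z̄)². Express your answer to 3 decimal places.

Mean z̄ = (0 − 5 − 7 − 9 − 7 − 13 − 12)/7 = -7.5714
Deviations from mean: 7.5714, 2.5714, 0.5714, -1.4286, 0.5714, -5.4286, -4.4286
Σ(z_t−z̄)(z_{t+1}−z̄) = (19.4694) + (1.4694) + (-0.8163) + (-0.8163) + (-3.1020) + (24.0408) = 40.2449
Denominator Σ(z_t−z̄)² = 115.7143
r_1 = 40.2449 / 115.7143 = 0.348

0.348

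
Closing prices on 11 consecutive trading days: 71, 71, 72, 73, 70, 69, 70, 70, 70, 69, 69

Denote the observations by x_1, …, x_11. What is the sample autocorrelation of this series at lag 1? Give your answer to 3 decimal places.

Mean x̄ = (71 + 71 + 72 + 73 + 70 + 69 + 70 + 70 + 70 + 69 + 69)/11 = 70.3636
Numerator Σ_{t=1}^{10}(x_t−x̄)(x_{t+1}−x̄) = 8.4132
Denominator Σ(x_t−x̄)² = 16.5455
r_1 = 8.4132 / 16.5455 = 0.508

0.508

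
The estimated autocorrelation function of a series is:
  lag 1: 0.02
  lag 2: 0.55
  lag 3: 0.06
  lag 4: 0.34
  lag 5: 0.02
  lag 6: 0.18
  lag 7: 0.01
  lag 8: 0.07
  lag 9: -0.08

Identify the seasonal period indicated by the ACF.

2

The largest autocorrelation is r_2 = 0.55, with weaker echoes at lags 4 (0.34) and 6 (0.18); the remaining lags stay at or below 0.07.
The dominant spike at lag 2 indicates a seasonal period of 2.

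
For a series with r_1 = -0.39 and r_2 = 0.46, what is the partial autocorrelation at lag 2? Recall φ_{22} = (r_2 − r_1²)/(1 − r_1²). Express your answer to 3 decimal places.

φ_{22} = (r_2 − r_1²) / (1 − r_1²)
r_1² = (-0.39)² = 0.1521
Numerator = 0.46 − 0.1521 = 0.3079; denominator = 1 − 0.1521 = 0.8479
φ_{22} = 0.3079 / 0.8479 = 0.363

0.363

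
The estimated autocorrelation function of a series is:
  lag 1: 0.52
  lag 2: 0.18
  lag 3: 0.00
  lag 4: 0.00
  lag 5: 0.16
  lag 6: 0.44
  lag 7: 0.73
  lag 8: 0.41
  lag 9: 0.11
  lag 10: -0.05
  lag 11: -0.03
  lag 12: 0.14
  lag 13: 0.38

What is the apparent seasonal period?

The largest autocorrelation is r_7 = 0.73; the remaining lags stay at or below 0.52. The elevated value at lag 1 (0.52), dropping to 0.18 at lag 2, reflects decaying short-term dependence rather than seasonality.
The dominant spike at lag 7 indicates a seasonal period of 7.

7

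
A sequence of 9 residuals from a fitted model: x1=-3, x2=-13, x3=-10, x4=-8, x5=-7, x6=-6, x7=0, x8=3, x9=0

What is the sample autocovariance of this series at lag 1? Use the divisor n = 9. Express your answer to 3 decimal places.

13.628

Mean x̄ = (-3 − 13 − 10 − 8 − 7 − 6 + 0 + 3 + 0)/9 = -4.8889
Σ_{t=1}^{8}(x_t−x̄)(x_{t+1}−x̄) = 122.6543
γ_1 = 122.6543 / 9 = 13.628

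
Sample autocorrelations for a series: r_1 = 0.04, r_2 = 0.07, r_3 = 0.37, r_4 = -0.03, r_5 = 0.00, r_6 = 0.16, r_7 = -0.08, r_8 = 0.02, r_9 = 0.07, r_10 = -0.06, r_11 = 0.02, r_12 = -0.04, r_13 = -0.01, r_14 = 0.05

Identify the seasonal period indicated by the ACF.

The largest autocorrelation is r_3 = 0.37, with a weaker echo at lag 6 (0.16); the remaining lags stay at or below 0.07.
The dominant spike at lag 3 indicates a seasonal period of 3.

3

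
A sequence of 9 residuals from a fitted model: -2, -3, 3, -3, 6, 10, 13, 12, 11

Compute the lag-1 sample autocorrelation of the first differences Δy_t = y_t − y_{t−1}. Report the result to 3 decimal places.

-0.482

First differences Δy: -1, 6, -6, 9, 4, 3, -1, -1
Mean of differences = 1.6250
Numerator Σ(Δy_t−Δȳ)(Δy_{t+1}−Δȳ) = -77.0156
Denominator Σ(Δy_t−Δȳ)² = 159.8750
r_1(Δy) = -77.0156 / 159.8750 = -0.482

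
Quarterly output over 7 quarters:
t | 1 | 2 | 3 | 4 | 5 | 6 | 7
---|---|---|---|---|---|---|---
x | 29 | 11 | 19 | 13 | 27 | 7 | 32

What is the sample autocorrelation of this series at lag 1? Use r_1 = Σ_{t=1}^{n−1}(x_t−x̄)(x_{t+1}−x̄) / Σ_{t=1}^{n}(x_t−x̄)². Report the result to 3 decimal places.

-0.641

Mean x̄ = (29 + 11 + 19 + 13 + 27 + 7 + 32)/7 = 19.7143
Deviations from mean: 9.2857, -8.7143, -0.7143, -6.7143, 7.2857, -12.7143, 12.2857
Σ(x_t−x̄)(x_{t+1}−x̄) = (-80.9184) + (6.2245) + (4.7959) + (-48.9184) + (-92.6327) + (-156.2041) = -367.6531
Denominator Σ(x_t−x̄)² = 573.4286
r_1 = -367.6531 / 573.4286 = -0.641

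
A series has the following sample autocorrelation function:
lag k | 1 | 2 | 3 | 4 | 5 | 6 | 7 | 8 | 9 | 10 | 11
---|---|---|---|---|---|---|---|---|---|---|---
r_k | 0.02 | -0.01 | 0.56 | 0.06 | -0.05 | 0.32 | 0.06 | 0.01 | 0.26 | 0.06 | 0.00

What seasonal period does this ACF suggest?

3

The largest autocorrelation is r_3 = 0.56, with weaker echoes at lags 6 (0.32) and 9 (0.26); the remaining lags stay at or below 0.06.
The dominant spike at lag 3 indicates a seasonal period of 3.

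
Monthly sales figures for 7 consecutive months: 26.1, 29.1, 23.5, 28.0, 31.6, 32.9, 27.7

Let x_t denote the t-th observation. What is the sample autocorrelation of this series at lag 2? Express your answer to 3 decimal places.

Mean x̄ = (26.1 + 29.1 + 23.5 + 28.0 + 31.6 + 32.9 + 27.7)/7 = 28.4143
Deviations from mean: -2.3143, 0.6857, -4.9143, -0.4143, 3.1857, 4.4857, -0.7143
Σ(x_t−x̄)(x_{t+2}−x̄) = (11.3731) + (-0.2841) + (-15.6555) + (-1.8584) + (-2.2755) = -8.7004
Denominator Σ(x_t−x̄)² = 60.9286
r_2 = -8.7004 / 60.9286 = -0.143

-0.143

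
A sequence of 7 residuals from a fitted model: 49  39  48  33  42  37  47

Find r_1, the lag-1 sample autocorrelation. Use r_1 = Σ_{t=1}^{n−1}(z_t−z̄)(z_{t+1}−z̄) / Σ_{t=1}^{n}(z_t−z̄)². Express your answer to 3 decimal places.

Mean z̄ = (49 + 39 + 48 + 33 + 42 + 37 + 47)/7 = 42.1429
Deviations from mean: 6.8571, -3.1429, 5.8571, -9.1429, -0.1429, -5.1429, 4.8571
Σ(z_t−z̄)(z_{t+1}−z̄) = (-21.5510) + (-18.4082) + (-53.5510) + (1.3061) + (0.7347) + (-24.9796) = -116.4490
Denominator Σ(z_t−z̄)² = 224.8571
r_1 = -116.4490 / 224.8571 = -0.518

-0.518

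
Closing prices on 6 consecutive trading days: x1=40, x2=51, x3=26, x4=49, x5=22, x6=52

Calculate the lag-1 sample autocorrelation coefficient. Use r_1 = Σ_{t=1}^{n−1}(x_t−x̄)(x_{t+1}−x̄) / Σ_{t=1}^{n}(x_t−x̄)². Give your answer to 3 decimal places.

-0.760

Mean x̄ = (40 + 51 + 26 + 49 + 22 + 52)/6 = 40.0000
Numerator Σ_{t=1}^{5}(x_t−x̄)(x_{t+1}−x̄) = -658.0000
Denominator Σ(x_t−x̄)² = 866.0000
r_1 = -658.0000 / 866.0000 = -0.760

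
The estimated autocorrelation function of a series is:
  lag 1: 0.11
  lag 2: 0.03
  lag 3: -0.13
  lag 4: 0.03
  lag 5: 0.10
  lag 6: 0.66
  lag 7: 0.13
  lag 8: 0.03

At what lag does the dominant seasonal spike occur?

The largest autocorrelation is r_6 = 0.66; the remaining lags stay at or below 0.13.
The dominant spike at lag 6 indicates a seasonal period of 6.

6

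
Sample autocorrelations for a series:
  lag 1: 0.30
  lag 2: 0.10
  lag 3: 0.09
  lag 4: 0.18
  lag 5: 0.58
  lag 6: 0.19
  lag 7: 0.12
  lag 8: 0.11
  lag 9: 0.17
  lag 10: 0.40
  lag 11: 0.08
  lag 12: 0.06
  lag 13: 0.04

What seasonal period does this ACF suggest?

The largest autocorrelation is r_5 = 0.58, with a weaker echo at lag 10 (0.40); the remaining lags stay at or below 0.30. The elevated value at lag 1 (0.30), dropping to 0.10 at lag 2, reflects decaying short-term dependence rather than seasonality.
The dominant spike at lag 5 indicates a seasonal period of 5.

5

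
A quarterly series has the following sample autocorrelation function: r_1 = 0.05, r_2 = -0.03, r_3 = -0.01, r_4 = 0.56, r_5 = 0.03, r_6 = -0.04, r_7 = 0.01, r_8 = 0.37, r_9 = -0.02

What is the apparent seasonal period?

4

The largest autocorrelation is r_4 = 0.56, with a weaker echo at lag 8 (0.37); the remaining lags stay at or below 0.05.
The dominant spike at lag 4 indicates a seasonal period of 4.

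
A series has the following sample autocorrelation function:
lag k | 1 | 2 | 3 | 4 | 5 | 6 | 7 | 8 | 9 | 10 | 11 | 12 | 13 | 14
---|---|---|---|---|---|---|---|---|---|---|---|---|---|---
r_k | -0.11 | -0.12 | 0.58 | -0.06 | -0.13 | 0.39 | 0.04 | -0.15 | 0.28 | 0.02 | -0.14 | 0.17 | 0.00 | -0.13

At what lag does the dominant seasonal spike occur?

3

The largest autocorrelation is r_3 = 0.58, with weaker echoes at lags 6 (0.39), 9 (0.28) and 12 (0.17); the remaining lags stay at or below 0.04.
The dominant spike at lag 3 indicates a seasonal period of 3.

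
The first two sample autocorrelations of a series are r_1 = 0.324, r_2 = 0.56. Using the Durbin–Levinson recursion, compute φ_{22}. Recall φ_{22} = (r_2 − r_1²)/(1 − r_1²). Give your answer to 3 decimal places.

0.508

φ_{22} = (r_2 − r_1²) / (1 − r_1²)
r_1² = (0.324)² = 0.104976
Numerator = 0.56 − 0.1050 = 0.4550; denominator = 1 − 0.1050 = 0.8950
φ_{22} = 0.4550 / 0.8950 = 0.508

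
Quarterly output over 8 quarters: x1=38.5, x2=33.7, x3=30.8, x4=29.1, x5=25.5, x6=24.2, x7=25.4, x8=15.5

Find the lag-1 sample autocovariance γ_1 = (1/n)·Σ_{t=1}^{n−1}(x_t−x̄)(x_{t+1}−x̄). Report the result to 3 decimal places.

16.013

Mean x̄ = (38.5 + 33.7 + 30.8 + 29.1 + 25.5 + 24.2 + 25.4 + 15.5)/8 = 27.8375
Σ_{t=1}^{7}(x_t−x̄)(x_{t+1}−x̄) = 128.1073
γ_1 = 128.1073 / 8 = 16.013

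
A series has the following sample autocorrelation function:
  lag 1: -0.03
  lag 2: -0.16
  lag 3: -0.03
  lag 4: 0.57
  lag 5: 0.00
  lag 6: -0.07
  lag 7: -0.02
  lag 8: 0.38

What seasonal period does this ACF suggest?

The largest autocorrelation is r_4 = 0.57, with a weaker echo at lag 8 (0.38); the remaining lags stay at or below 0.00.
The dominant spike at lag 4 indicates a seasonal period of 4.

4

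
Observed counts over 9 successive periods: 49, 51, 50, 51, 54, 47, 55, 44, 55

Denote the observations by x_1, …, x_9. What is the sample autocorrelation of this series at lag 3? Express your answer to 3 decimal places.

-0.306

Mean x̄ = (49 + 51 + 50 + 51 + 54 + 47 + 55 + 44 + 55)/9 = 50.6667
Numerator Σ_{t=1}^{6}(x_t−x̄)(x_{t+3}−x̄) = -33.6667
Denominator Σ(x_t−x̄)² = 110.0000
r_3 = -33.6667 / 110.0000 = -0.306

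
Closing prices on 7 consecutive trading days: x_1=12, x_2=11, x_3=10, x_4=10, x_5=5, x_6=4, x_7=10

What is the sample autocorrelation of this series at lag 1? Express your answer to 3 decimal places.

0.339

Mean x̄ = (12 + 11 + 10 + 10 + 5 + 4 + 10)/7 = 8.8571
Deviations from mean: 3.1429, 2.1429, 1.1429, 1.1429, -3.8571, -4.8571, 1.1429
Numerator Σ_{t=1}^{6}(x_t−x̄)(x_{t+1}−x̄) = 19.2653
Denominator Σ(x_t−x̄)² = 56.8571
r_1 = 19.2653 / 56.8571 = 0.339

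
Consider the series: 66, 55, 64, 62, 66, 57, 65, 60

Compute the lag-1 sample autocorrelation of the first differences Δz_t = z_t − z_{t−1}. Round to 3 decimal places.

-0.685

First differences Δz: -11, 9, -2, 4, -9, 8, -5
Mean of differences = -0.8571
Numerator Σ(Δz_t−Δz̄)(Δz_{t+1}−Δz̄) = -265.1633
Denominator Σ(Δz_t−Δz̄)² = 386.8571
r_1(Δz) = -265.1633 / 386.8571 = -0.685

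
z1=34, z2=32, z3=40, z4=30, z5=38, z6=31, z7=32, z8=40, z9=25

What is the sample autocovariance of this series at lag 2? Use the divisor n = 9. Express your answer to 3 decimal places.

Mean z̄ = (34 + 32 + 40 + 30 + 38 + 31 + 32 + 40 + 25)/9 = 33.5556
Σ_{t=1}^{7}(z_t−z̄)(z_{t+2}−z̄) = 36.0494
γ_2 = 36.0494 / 9 = 4.005

4.005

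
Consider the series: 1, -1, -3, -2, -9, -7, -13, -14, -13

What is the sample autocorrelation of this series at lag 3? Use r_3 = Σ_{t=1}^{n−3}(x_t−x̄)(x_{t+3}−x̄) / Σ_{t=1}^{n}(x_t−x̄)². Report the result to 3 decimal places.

0.042

Mean x̄ = (1 − 1 − 3 − 2 − 9 − 7 − 13 − 14 − 13)/9 = -6.7778
Numerator Σ_{t=1}^{6}(x_t−x̄)(x_{t+3}−x̄) = 11.1852
Denominator Σ(x_t−x̄)² = 265.5556
r_3 = 11.1852 / 265.5556 = 0.042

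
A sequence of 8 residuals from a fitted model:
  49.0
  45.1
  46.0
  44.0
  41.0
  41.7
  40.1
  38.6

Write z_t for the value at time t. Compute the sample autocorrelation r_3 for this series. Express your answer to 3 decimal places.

0.046

Mean z̄ = (49.0 + 45.1 + 46.0 + 44.0 + 41.0 + 41.7 + 40.1 + 38.6)/8 = 43.1875
Deviations from mean: 5.8125, 1.9125, 2.8125, 0.8125, -2.1875, -1.4875, -3.0875, -4.5875
Σ(z_t−z̄)(z_{t+3}−z̄) = (4.7227) + (-4.1836) + (-4.1836) + (-2.5086) + (10.0352) = 3.8820
Denominator Σ(z_t−z̄)² = 83.5888
r_3 = 3.8820 / 83.5888 = 0.046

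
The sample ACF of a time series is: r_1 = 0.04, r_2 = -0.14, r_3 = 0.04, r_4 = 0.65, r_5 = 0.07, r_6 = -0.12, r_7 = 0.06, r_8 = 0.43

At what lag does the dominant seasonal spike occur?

The largest autocorrelation is r_4 = 0.65, with a weaker echo at lag 8 (0.43); the remaining lags stay at or below 0.07.
The dominant spike at lag 4 indicates a seasonal period of 4.

4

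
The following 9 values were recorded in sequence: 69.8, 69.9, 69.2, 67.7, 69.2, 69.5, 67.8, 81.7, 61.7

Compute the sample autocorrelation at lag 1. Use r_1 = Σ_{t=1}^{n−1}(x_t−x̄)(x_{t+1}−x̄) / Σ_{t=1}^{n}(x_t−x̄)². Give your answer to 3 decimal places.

-0.536

Mean x̄ = (69.8 + 69.9 + 69.2 + 67.7 + 69.2 + 69.5 + 67.8 + 81.7 + 61.7)/9 = 69.6111
Numerator Σ_{t=1}^{8}(x_t−x̄)(x_{t+1}−x̄) = -115.7768
Denominator Σ(x_t−x̄)² = 216.1289
r_1 = -115.7768 / 216.1289 = -0.536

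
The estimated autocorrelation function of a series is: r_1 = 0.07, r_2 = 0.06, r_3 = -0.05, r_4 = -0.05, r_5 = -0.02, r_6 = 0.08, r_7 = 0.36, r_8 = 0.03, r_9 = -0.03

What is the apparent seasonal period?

7

The largest autocorrelation is r_7 = 0.36; the remaining lags stay at or below 0.08.
The dominant spike at lag 7 indicates a seasonal period of 7.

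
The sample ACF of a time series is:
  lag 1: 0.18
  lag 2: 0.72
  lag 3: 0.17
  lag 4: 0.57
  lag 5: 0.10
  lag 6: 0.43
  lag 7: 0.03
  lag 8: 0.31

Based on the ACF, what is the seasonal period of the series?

2

The largest autocorrelation is r_2 = 0.72, with weaker echoes at lags 4 (0.57), 6 (0.43) and 8 (0.31); the remaining lags stay at or below 0.18.
The dominant spike at lag 2 indicates a seasonal period of 2.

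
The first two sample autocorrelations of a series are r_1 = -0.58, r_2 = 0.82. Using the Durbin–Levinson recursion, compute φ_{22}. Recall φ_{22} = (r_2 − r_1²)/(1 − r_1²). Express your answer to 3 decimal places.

φ_{22} = (r_2 − r_1²) / (1 − r_1²)
r_1² = (-0.58)² = 0.3364
Numerator = 0.82 − 0.3364 = 0.4836; denominator = 1 − 0.3364 = 0.6636
φ_{22} = 0.4836 / 0.6636 = 0.729

0.729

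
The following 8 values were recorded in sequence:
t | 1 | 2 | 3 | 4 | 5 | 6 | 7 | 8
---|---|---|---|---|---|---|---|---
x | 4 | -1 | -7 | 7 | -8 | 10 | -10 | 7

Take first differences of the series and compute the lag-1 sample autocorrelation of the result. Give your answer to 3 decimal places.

-0.824

First differences Δx: -5, -6, 14, -15, 18, -20, 17
Mean of differences = 0.4286
Numerator Σ(Δx_t−Δx̄)(Δx_{t+1}−Δx̄) = -1230.3265
Denominator Σ(Δx_t−Δx̄)² = 1493.7143
r_1(Δx) = -1230.3265 / 1493.7143 = -0.824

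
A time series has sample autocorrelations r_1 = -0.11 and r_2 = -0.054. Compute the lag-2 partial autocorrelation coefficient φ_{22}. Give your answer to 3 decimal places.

φ_{22} = (r_2 − r_1²) / (1 − r_1²)
r_1² = (-0.11)² = 0.0121
Numerator = -0.054 − 0.0121 = -0.0661; denominator = 1 − 0.0121 = 0.9879
φ_{22} = -0.0661 / 0.9879 = -0.067

-0.067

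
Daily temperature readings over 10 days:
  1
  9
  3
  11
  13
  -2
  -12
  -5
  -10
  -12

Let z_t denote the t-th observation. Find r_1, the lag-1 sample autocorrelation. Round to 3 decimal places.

Mean z̄ = (1 + 9 + 3 + 11 + 13 − 2 − 12 − 5 − 10 − 12)/10 = -0.4000
Numerator Σ_{t=1}^{9}(z_t−z̄)(z_{t+1}−z̄) = 442.6400
Denominator Σ(z_t−z̄)² = 796.4000
r_1 = 442.6400 / 796.4000 = 0.556

0.556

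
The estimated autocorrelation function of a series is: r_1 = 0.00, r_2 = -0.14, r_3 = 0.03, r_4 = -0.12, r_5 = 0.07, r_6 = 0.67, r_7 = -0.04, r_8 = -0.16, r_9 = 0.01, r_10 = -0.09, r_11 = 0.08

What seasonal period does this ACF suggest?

The largest autocorrelation is r_6 = 0.67; the remaining lags stay at or below 0.08.
The dominant spike at lag 6 indicates a seasonal period of 6.

6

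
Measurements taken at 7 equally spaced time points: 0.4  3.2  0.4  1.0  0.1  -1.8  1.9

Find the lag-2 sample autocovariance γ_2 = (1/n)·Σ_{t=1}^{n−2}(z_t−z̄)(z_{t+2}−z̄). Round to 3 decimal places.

Mean z̄ = (0.4 + 3.2 + 0.4 + 1.0 + 0.1 − 1.8 + 1.9)/7 = 0.7429
Σ_{t=1}^{5}(z_t−z̄)(z_{t+2}−z̄) = -0.4280
γ_2 = -0.4280 / 7 = -0.061

-0.061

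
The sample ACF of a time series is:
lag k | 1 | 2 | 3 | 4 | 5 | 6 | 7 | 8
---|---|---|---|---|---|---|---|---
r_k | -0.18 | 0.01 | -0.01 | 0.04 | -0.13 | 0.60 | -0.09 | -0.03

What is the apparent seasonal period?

6

The largest autocorrelation is r_6 = 0.60; the remaining lags stay at or below 0.04.
The dominant spike at lag 6 indicates a seasonal period of 6.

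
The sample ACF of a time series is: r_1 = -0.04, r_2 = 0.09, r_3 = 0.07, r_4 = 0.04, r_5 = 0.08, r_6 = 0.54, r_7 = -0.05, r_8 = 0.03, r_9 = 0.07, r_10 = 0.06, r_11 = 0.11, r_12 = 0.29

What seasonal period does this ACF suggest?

The largest autocorrelation is r_6 = 0.54, with a weaker echo at lag 12 (0.29); the remaining lags stay at or below 0.11.
The dominant spike at lag 6 indicates a seasonal period of 6.

6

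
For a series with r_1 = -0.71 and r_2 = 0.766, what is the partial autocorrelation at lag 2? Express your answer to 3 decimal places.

0.528

φ_{22} = (r_2 − r_1²) / (1 − r_1²)
r_1² = (-0.71)² = 0.5041
Numerator = 0.766 − 0.5041 = 0.2619; denominator = 1 − 0.5041 = 0.4959
φ_{22} = 0.2619 / 0.4959 = 0.528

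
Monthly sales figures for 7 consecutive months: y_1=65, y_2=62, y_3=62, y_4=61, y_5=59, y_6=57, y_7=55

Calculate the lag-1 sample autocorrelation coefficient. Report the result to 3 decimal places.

Mean ȳ = (65 + 62 + 62 + 61 + 59 + 57 + 55)/7 = 60.1429
Σ(y_t−ȳ)(y_{t+1}−ȳ) = (9.0204) + (3.4490) + (1.5918) + (-0.9796) + (3.5918) + (16.1633) = 32.8367
Denominator Σ(y_t−ȳ)² = 68.8571
r_1 = 32.8367 / 68.8571 = 0.477

0.477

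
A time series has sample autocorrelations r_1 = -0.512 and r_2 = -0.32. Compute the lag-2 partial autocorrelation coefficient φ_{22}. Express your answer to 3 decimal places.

φ_{22} = (r_2 − r_1²) / (1 − r_1²)
r_1² = (-0.512)² = 0.262144
Numerator = -0.32 − 0.2621 = -0.5821; denominator = 1 − 0.2621 = 0.7379
φ_{22} = -0.5821 / 0.7379 = -0.789

-0.789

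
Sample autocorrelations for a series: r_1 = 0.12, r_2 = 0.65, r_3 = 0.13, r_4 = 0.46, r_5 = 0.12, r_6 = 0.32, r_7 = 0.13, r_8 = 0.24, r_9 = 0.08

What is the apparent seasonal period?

2

The largest autocorrelation is r_2 = 0.65, with weaker echoes at lags 4 (0.46), 6 (0.32) and 8 (0.24); the remaining lags stay at or below 0.13.
The dominant spike at lag 2 indicates a seasonal period of 2.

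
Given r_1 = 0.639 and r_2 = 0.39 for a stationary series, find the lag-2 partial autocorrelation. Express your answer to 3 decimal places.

φ_{22} = (r_2 − r_1²) / (1 − r_1²)
r_1² = (0.639)² = 0.408321
Numerator = 0.39 − 0.4083 = -0.0183; denominator = 1 − 0.4083 = 0.5917
φ_{22} = -0.0183 / 0.5917 = -0.031

-0.031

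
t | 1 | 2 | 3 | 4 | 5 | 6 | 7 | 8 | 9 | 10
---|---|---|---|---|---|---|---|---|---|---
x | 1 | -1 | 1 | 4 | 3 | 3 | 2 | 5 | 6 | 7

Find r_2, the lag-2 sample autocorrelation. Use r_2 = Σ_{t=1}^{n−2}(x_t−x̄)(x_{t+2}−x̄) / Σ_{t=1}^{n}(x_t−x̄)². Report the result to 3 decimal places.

0.091

Mean x̄ = (1 − 1 + 1 + 4 + 3 + 3 + 2 + 5 + 6 + 7)/10 = 3.1000
Numerator Σ_{t=1}^{8}(x_t−x̄)(x_{t+2}−x̄) = 4.9800
Denominator Σ(x_t−x̄)² = 54.9000
r_2 = 4.9800 / 54.9000 = 0.091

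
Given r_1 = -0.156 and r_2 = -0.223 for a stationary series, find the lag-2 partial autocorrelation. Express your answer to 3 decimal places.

φ_{22} = (r_2 − r_1²) / (1 − r_1²)
r_1² = (-0.156)² = 0.024336
Numerator = -0.223 − 0.0243 = -0.2473; denominator = 1 − 0.0243 = 0.9757
φ_{22} = -0.2473 / 0.9757 = -0.254

-0.254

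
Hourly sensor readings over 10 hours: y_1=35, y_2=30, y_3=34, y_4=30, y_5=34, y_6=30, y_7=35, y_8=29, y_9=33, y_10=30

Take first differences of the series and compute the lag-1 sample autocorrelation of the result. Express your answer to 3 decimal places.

First differences Δy: -5, 4, -4, 4, -4, 5, -6, 4, -3
Mean of differences = -0.5556
Numerator Σ(Δy_t−Δȳ)(Δy_{t+1}−Δȳ) = -152.6420
Denominator Σ(Δy_t−Δȳ)² = 172.2222
r_1(Δy) = -152.6420 / 172.2222 = -0.886

-0.886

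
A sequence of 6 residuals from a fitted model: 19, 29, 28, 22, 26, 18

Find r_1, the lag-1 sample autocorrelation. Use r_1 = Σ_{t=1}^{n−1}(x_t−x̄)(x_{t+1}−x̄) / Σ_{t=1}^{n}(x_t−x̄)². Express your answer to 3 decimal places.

Mean x̄ = (19 + 29 + 28 + 22 + 26 + 18)/6 = 23.6667
Σ(x_t−x̄)(x_{t+1}−x̄) = (-24.8889) + (23.1111) + (-7.2222) + (-3.8889) + (-13.2222) = -26.1111
Denominator Σ(x_t−x̄)² = 109.3333
r_1 = -26.1111 / 109.3333 = -0.239

-0.239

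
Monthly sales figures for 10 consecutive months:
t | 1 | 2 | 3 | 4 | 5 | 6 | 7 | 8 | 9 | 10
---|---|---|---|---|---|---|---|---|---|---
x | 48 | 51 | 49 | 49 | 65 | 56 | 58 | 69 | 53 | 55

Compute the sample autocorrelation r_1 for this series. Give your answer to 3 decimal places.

0.116

Mean x̄ = (48 + 51 + 49 + 49 + 65 + 56 + 58 + 69 + 53 + 55)/10 = 55.3000
Numerator Σ_{t=1}^{9}(x_t−x̄)(x_{t+1}−x̄) = 51.9100
Denominator Σ(x_t−x̄)² = 446.1000
r_1 = 51.9100 / 446.1000 = 0.116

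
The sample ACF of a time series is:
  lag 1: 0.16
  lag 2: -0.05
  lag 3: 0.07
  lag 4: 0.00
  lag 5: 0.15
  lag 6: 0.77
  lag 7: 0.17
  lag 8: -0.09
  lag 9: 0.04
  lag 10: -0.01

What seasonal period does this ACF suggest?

The largest autocorrelation is r_6 = 0.77; the remaining lags stay at or below 0.17.
The dominant spike at lag 6 indicates a seasonal period of 6.

6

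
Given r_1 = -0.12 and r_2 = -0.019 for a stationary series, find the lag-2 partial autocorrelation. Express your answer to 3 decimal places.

-0.034

φ_{22} = (r_2 − r_1²) / (1 − r_1²)
r_1² = (-0.12)² = 0.0144
Numerator = -0.019 − 0.0144 = -0.0334; denominator = 1 − 0.0144 = 0.9856
φ_{22} = -0.0334 / 0.9856 = -0.034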